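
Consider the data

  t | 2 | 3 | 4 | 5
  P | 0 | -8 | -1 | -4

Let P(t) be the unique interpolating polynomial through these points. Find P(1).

48

Evaluate each Lagrange basis at t = 1:
L_0(1) = (-2)·(-3)·(-4)/[(-1)·(-2)·(-3)] = 4
L_1(1) = (-1)·(-3)·(-4)/[(1)·(-1)·(-2)] = -6
L_2(1) = (-1)·(-2)·(-4)/[(2)·(1)·(-1)] = 4
L_3(1) = (-1)·(-2)·(-3)/[(3)·(2)·(1)] = -1
Sum: 0 + (-8)·(-6) + (-1)·(4) + (-4)·(-1) = 48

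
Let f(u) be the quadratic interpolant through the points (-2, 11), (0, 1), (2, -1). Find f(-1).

Evaluate each Lagrange basis at u = -1:
L_0(-1) = (-1)·(-3)/[(-2)·(-4)] = 3/8
L_1(-1) = (1)·(-3)/[(2)·(-2)] = 3/4
L_2(-1) = (1)·(-1)/[(4)·(2)] = -1/8
Sum: 11·(3/8) + 1·(3/4) + (-1)·(-1/8) = 5

5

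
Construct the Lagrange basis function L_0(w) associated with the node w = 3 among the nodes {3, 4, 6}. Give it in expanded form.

L_0(w) = (w - 4)(w - 6) / [(-1)·(-3)]
       = (w^2 - 10w + 24) / (3)

L_0(w) = (1/3)w^2 - (10/3)w + 8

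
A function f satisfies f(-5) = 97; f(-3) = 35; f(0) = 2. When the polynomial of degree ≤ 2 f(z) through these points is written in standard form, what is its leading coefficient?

4

The leading coefficient equals the top divided difference f[-5,-3,0].
f[-5,-3] = (35 - 97) / (-3 - (-5)) = -31
f[-3,0] = (2 - 35) / (0 - (-3)) = -11
f[-5,-3,0] = (-11 - (-31)) / (0 - (-5)) = 4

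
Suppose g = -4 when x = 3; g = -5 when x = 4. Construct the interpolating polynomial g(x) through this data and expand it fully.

g(x) = -x - 1

Build the Lagrange basis polynomials:
L_0(x) = (x - 4) / [-1] = -x + 4
L_1(x) = (x - 3) / [1] = x - 3
g(x) = (-4)·L_0 + (-5)·L_1
  (-4)·L_0(x) = 4x - 16
  (-5)·L_1(x) = -5x + 15
Adding term by term: -x - 1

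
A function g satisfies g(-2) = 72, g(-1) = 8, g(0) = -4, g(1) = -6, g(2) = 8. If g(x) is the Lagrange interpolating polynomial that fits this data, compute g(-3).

278

Evaluate each Lagrange basis at x = -3:
L_0(-3) = (-2)·(-3)·(-4)·(-5)/[(-1)·(-2)·(-3)·(-4)] = 5
L_1(-3) = (-1)·(-3)·(-4)·(-5)/[(1)·(-1)·(-2)·(-3)] = -10
L_2(-3) = (-1)·(-2)·(-4)·(-5)/[(2)·(1)·(-1)·(-2)] = 10
L_3(-3) = (-1)·(-2)·(-3)·(-5)/[(3)·(2)·(1)·(-1)] = -5
L_4(-3) = (-1)·(-2)·(-3)·(-4)/[(4)·(3)·(2)·(1)] = 1
Sum: 72·(5) + 8·(-10) + (-4)·(10) + (-6)·(-5) + 8·(1) = 278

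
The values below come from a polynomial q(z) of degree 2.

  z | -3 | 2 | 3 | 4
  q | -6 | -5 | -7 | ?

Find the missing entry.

The 3 known values determine q uniquely (degree ≤ 2).
L_0(4) = (2)·(1)/[(-5)·(-6)] = 1/15
L_1(4) = (7)·(1)/[(5)·(-1)] = -7/5
L_2(4) = (7)·(2)/[(6)·(1)] = 7/3
Sum: (-6)·(1/15) + (-5)·(-7/5) + (-7)·(7/3) = -146/15

-146/15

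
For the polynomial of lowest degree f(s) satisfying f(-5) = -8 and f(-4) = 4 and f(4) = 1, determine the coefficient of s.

-3/8

L_0(s) = (s + 4)(s - 4) / [9] = (1/9)s^2 - 16/9
L_1(s) = (s + 5)(s - 4) / [-8] = -(1/8)s^2 - (1/8)s + 5/2
L_2(s) = (s + 5)(s + 4) / [72] = (1/72)s^2 + (1/8)s + 5/18
f(s) = (-8)·L_0 + 4·L_1 + 1·L_2
Only the coefficient of s is needed; take it from each L_i and combine:
(-8)·(0) + 4·(-1/8) + 1·(1/8) = -3/8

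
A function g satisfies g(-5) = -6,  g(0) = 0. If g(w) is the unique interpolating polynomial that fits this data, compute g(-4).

-24/5

Evaluate each Lagrange basis at w = -4:
L_0(-4) = (-4)/[(-5)] = 4/5
L_1(-4) = (1)/[(5)] = 1/5
Sum: (-6)·(4/5) + 0 = -24/5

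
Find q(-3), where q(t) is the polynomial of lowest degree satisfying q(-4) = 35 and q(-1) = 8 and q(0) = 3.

Evaluate each Lagrange basis at t = -3:
L_0(-3) = (-2)·(-3)/[(-3)·(-4)] = 1/2
L_1(-3) = (1)·(-3)/[(3)·(-1)] = 1
L_2(-3) = (1)·(-2)/[(4)·(1)] = -1/2
Sum: 35·(1/2) + 8·(1) + 3·(-1/2) = 24

24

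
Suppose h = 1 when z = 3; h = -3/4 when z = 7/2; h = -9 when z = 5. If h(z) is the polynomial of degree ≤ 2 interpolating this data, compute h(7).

-27

Using Newton's divided-difference form:
h[3,7/2] = (-3/4 - 1) / (7/2 - 3) = -7/2
h[7/2,5] = (-9 - (-3/4)) / (5 - 7/2) = -11/2
h[3,7/2,5] = (-11/2 - (-7/2)) / (5 - 3) = -1
h(7) = 1 + (-7/2)·(4) + (-1)·(4)·(7/2) = -27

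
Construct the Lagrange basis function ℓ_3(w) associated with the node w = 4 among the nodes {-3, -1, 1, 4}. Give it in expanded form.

ℓ_3(w) = (w + 3)(w + 1)(w - 1) / [(7)·(5)·(3)]
       = (w^3 + 3w^2 - w - 3) / (105)

ℓ_3(w) = (1/105)w^3 + (1/35)w^2 - (1/105)w - 1/35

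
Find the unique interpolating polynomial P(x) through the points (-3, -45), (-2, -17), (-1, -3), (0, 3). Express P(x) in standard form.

L_0(x) = (x + 2)(x + 1)x / [-6] = -(1/6)x^3 - (1/2)x^2 - (1/3)x
L_1(x) = (x + 3)(x + 1)x / [2] = (1/2)x^3 + 2x^2 + (3/2)x
L_2(x) = (x + 3)(x + 2)x / [-2] = -(1/2)x^3 - (5/2)x^2 - 3x
L_3(x) = (x + 3)(x + 2)(x + 1) / [6] = (1/6)x^3 + x^2 + (11/6)x + 1
P(x) = (-45)·L_0 + (-17)·L_1 + (-3)·L_2 + 3·L_3
  (-45)·L_0(x) = (15/2)x^3 + (45/2)x^2 + 15x
  (-17)·L_1(x) = -(17/2)x^3 - 34x^2 - (51/2)x
  (-3)·L_2(x) = (3/2)x^3 + (15/2)x^2 + 9x
  3·L_3(x) = (1/2)x^3 + 3x^2 + (11/2)x + 3
Adding term by term: x^3 - x^2 + 4x + 3

P(x) = x^3 - x^2 + 4x + 3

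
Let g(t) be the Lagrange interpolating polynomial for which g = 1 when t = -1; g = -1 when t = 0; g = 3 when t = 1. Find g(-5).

69

Evaluate each Lagrange basis at t = -5:
L_0(-5) = (-5)·(-6)/[(-1)·(-2)] = 15
L_1(-5) = (-4)·(-6)/[(1)·(-1)] = -24
L_2(-5) = (-4)·(-5)/[(2)·(1)] = 10
Sum: 1·(15) + (-1)·(-24) + 3·(10) = 69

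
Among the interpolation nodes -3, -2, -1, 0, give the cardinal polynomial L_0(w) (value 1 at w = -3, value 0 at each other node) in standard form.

L_0(w) = (w + 2)(w + 1)w / [(-1)·(-2)·(-3)]
       = (w^3 + 3w^2 + 2w) / (-6)

L_0(w) = -(1/6)w^3 - (1/2)w^2 - (1/3)w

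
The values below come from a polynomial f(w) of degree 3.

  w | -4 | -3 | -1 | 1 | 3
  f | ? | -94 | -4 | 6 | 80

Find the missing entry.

The 4 known values determine f uniquely (degree ≤ 3).
L_0(-4) = (-3)·(-5)·(-7)/[(-2)·(-4)·(-6)] = 35/16
L_1(-4) = (-1)·(-5)·(-7)/[(2)·(-2)·(-4)] = -35/16
L_2(-4) = (-1)·(-3)·(-7)/[(4)·(2)·(-2)] = 21/16
L_3(-4) = (-1)·(-3)·(-5)/[(6)·(4)·(2)] = -5/16
Sum: (-94)·(35/16) + (-4)·(-35/16) + 6·(21/16) + 80·(-5/16) = -214

-214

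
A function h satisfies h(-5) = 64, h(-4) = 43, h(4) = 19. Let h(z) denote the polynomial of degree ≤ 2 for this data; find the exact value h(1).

-2

Evaluate each Lagrange basis at z = 1:
L_0(1) = (5)·(-3)/[(-1)·(-9)] = -5/3
L_1(1) = (6)·(-3)/[(1)·(-8)] = 9/4
L_2(1) = (6)·(5)/[(9)·(8)] = 5/12
Sum: 64·(-5/3) + 43·(9/4) + 19·(5/12) = -2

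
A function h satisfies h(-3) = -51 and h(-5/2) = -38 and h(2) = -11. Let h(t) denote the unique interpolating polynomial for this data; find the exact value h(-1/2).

Evaluate each Lagrange basis at t = -1/2:
L_0(-1/2) = (2)·(-5/2)/[(-1/2)·(-5)] = -2
L_1(-1/2) = (5/2)·(-5/2)/[(1/2)·(-9/2)] = 25/9
L_2(-1/2) = (5/2)·(2)/[(5)·(9/2)] = 2/9
Sum: (-51)·(-2) + (-38)·(25/9) + (-11)·(2/9) = -6

-6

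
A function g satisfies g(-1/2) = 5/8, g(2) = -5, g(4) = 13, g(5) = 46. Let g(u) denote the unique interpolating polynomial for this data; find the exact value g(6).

Evaluate each Lagrange basis at u = 6:
L_0(6) = (4)·(2)·(1)/[(-5/2)·(-9/2)·(-11/2)] = -64/495
L_1(6) = (13/2)·(2)·(1)/[(5/2)·(-2)·(-3)] = 13/15
L_2(6) = (13/2)·(4)·(1)/[(9/2)·(2)·(-1)] = -26/9
L_3(6) = (13/2)·(4)·(2)/[(11/2)·(3)·(1)] = 104/33
Sum: 5/8·(-64/495) + (-5)·(13/15) + 13·(-26/9) + 46·(104/33) = 103

103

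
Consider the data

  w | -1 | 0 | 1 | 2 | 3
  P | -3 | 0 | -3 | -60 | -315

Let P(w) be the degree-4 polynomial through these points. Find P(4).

Evaluate each Lagrange basis at w = 4:
L_0(4) = (4)·(3)·(2)·(1)/[(-1)·(-2)·(-3)·(-4)] = 1
L_1(4) = (5)·(3)·(2)·(1)/[(1)·(-1)·(-2)·(-3)] = -5
L_2(4) = (5)·(4)·(2)·(1)/[(2)·(1)·(-1)·(-2)] = 10
L_3(4) = (5)·(4)·(3)·(1)/[(3)·(2)·(1)·(-1)] = -10
L_4(4) = (5)·(4)·(3)·(2)/[(4)·(3)·(2)·(1)] = 5
Sum: (-3)·(1) + 0 + (-3)·(10) + (-60)·(-10) + (-315)·(5) = -1008

-1008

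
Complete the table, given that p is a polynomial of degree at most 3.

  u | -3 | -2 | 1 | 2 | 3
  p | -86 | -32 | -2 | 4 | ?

The 4 known values determine p uniquely (degree ≤ 3).
Evaluate each Lagrange basis at u = 3:
L_0(3) = (5)·(2)·(1)/[(-1)·(-4)·(-5)] = -1/2
L_1(3) = (6)·(2)·(1)/[(1)·(-3)·(-4)] = 1
L_2(3) = (6)·(5)·(1)/[(4)·(3)·(-1)] = -5/2
L_3(3) = (6)·(5)·(2)/[(5)·(4)·(1)] = 3
Sum: (-86)·(-1/2) + (-32)·(1) + (-2)·(-5/2) + 4·(3) = 28

28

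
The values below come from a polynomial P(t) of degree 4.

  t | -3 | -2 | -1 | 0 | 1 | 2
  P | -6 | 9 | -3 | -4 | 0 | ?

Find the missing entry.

-41

The 5 known values determine P uniquely (degree ≤ 4).
Evaluate each Lagrange basis at t = 2:
L_0(2) = (4)·(3)·(2)·(1)/[(-1)·(-2)·(-3)·(-4)] = 1
L_1(2) = (5)·(3)·(2)·(1)/[(1)·(-1)·(-2)·(-3)] = -5
L_2(2) = (5)·(4)·(2)·(1)/[(2)·(1)·(-1)·(-2)] = 10
L_3(2) = (5)·(4)·(3)·(1)/[(3)·(2)·(1)·(-1)] = -10
L_4(2) = (5)·(4)·(3)·(2)/[(4)·(3)·(2)·(1)] = 5
Sum: (-6)·(1) + 9·(-5) + (-3)·(10) + (-4)·(-10) + 0 = -41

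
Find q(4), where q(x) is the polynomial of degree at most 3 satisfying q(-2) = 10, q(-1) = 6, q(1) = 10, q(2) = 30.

136

Evaluate each Lagrange basis at x = 4:
L_0(4) = (5)·(3)·(2)/[(-1)·(-3)·(-4)] = -5/2
L_1(4) = (6)·(3)·(2)/[(1)·(-2)·(-3)] = 6
L_2(4) = (6)·(5)·(2)/[(3)·(2)·(-1)] = -10
L_3(4) = (6)·(5)·(3)/[(4)·(3)·(1)] = 15/2
Sum: 10·(-5/2) + 6·(6) + 10·(-10) + 30·(15/2) = 136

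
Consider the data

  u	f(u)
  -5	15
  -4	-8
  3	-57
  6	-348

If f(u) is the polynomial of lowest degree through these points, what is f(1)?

-3

Using Newton's divided-difference form:
f[-5,-4] = (-8 - 15) / (-4 - (-5)) = -23
f[-4,3] = (-57 - (-8)) / (3 - (-4)) = -7
f[3,6] = (-348 - (-57)) / (6 - 3) = -97
f[-5,-4,3] = (-7 - (-23)) / (3 - (-5)) = 2
f[-4,3,6] = (-97 - (-7)) / (6 - (-4)) = -9
f[-5,-4,3,6] = (-9 - 2) / (6 - (-5)) = -1
f(1) = 15 + (-23)·(6) + 2·(6)·(5) + (-1)·(6)·(5)·(-2) = -3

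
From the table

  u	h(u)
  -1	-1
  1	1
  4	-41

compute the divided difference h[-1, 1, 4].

-3

h[-1,1] = (1 - (-1)) / (1 - (-1)) = 1
h[1,4] = (-41 - 1) / (4 - 1) = -14
h[-1,1,4] = (-14 - 1) / (4 - (-1)) = -3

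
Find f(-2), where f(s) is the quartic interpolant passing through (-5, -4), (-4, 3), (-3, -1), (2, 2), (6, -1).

Using Newton's divided-difference form:
f[-5,-4] = (3 - (-4)) / (-4 - (-5)) = 7
f[-4,-3] = (-1 - 3) / (-3 - (-4)) = -4
f[-3,2] = (2 - (-1)) / (2 - (-3)) = 3/5
f[2,6] = (-1 - 2) / (6 - 2) = -3/4
f[-5,-4,-3] = (-4 - 7) / (-3 - (-5)) = -11/2
f[-4,-3,2] = (3/5 - (-4)) / (2 - (-4)) = 23/30
f[-3,2,6] = (-3/4 - 3/5) / (6 - (-3)) = -3/20
f[-5,-4,-3,2] = (23/30 - (-11/2)) / (2 - (-5)) = 94/105
f[-4,-3,2,6] = (-3/20 - 23/30) / (6 - (-4)) = -11/120
f[-5,-4,-3,2,6] = (-11/120 - 94/105) / (6 - (-5)) = -829/9240
f(-2) = -4 + 7·(3) + (-11/2)·(3)·(2) + (94/105)·(3)·(2)·(1) + (-829/9240)·(3)·(2)·(1)·(-4) = -3263/385

-3263/385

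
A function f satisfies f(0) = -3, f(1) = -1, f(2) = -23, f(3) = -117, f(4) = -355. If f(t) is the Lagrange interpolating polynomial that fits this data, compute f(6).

Evaluate each Lagrange basis at t = 6:
L_0(6) = (5)·(4)·(3)·(2)/[(-1)·(-2)·(-3)·(-4)] = 5
L_1(6) = (6)·(4)·(3)·(2)/[(1)·(-1)·(-2)·(-3)] = -24
L_2(6) = (6)·(5)·(3)·(2)/[(2)·(1)·(-1)·(-2)] = 45
L_3(6) = (6)·(5)·(4)·(2)/[(3)·(2)·(1)·(-1)] = -40
L_4(6) = (6)·(5)·(4)·(3)/[(4)·(3)·(2)·(1)] = 15
Sum: (-3)·(5) + (-1)·(-24) + (-23)·(45) + (-117)·(-40) + (-355)·(15) = -1671

-1671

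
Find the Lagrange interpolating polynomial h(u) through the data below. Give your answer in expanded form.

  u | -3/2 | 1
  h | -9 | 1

L_0(u) = (u - 1) / [-5/2] = -(2/5)u + 2/5
L_1(u) = (u + 3/2) / [5/2] = (2/5)u + 3/5
h(u) = (-9)·L_0 + 1·L_1
  (-9)·L_0(u) = (18/5)u - 18/5
  1·L_1(u) = (2/5)u + 3/5
Adding term by term: 4u - 3

h(u) = 4u - 3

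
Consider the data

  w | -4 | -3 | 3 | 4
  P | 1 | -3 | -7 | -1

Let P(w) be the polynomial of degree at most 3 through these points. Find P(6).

Evaluate each Lagrange basis at w = 6:
L_0(6) = (9)·(3)·(2)/[(-1)·(-7)·(-8)] = -27/28
L_1(6) = (10)·(3)·(2)/[(1)·(-6)·(-7)] = 10/7
L_2(6) = (10)·(9)·(2)/[(7)·(6)·(-1)] = -30/7
L_3(6) = (10)·(9)·(3)/[(8)·(7)·(1)] = 135/28
Sum: 1·(-27/28) + (-3)·(10/7) + (-7)·(-30/7) + (-1)·(135/28) = 279/14

279/14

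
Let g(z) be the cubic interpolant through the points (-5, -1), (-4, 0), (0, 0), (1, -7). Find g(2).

Using Newton's divided-difference form:
g[-5,-4] = (0 - (-1)) / (-4 - (-5)) = 1
g[-4,0] = (0 - 0) / (0 - (-4)) = 0
g[0,1] = (-7 - 0) / (1 - 0) = -7
g[-5,-4,0] = (0 - 1) / (0 - (-5)) = -1/5
g[-4,0,1] = (-7 - 0) / (1 - (-4)) = -7/5
g[-5,-4,0,1] = (-7/5 - (-1/5)) / (1 - (-5)) = -1/5
g(2) = -1 + 1·(7) + (-1/5)·(7)·(6) + (-1/5)·(7)·(6)·(2) = -96/5

-96/5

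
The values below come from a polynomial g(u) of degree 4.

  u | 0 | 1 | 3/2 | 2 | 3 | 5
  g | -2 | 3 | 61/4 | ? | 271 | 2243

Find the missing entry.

The 5 known values determine g uniquely (degree ≤ 4).
Evaluate each Lagrange basis at u = 2:
L_0(2) = (1)·(1/2)·(-1)·(-3)/[(-1)·(-3/2)·(-3)·(-5)] = 1/15
L_1(2) = (2)·(1/2)·(-1)·(-3)/[(1)·(-1/2)·(-2)·(-4)] = -3/4
L_2(2) = (2)·(1)·(-1)·(-3)/[(3/2)·(1/2)·(-3/2)·(-7/2)] = 32/21
L_3(2) = (2)·(1)·(1/2)·(-3)/[(3)·(2)·(3/2)·(-2)] = 1/6
L_4(2) = (2)·(1)·(1/2)·(-1)/[(5)·(4)·(7/2)·(2)] = -1/140
Sum: (-2)·(1/15) + 3·(-3/4) + 61/4·(32/21) + 271·(1/6) + 2243·(-1/140) = 50

50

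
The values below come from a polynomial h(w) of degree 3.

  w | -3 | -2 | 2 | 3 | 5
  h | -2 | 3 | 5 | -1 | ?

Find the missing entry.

The 4 known values determine h uniquely (degree ≤ 3).
Evaluate each Lagrange basis at w = 5:
L_0(5) = (7)·(3)·(2)/[(-1)·(-5)·(-6)] = -7/5
L_1(5) = (8)·(3)·(2)/[(1)·(-4)·(-5)] = 12/5
L_2(5) = (8)·(7)·(2)/[(5)·(4)·(-1)] = -28/5
L_3(5) = (8)·(7)·(3)/[(6)·(5)·(1)] = 28/5
Sum: (-2)·(-7/5) + 3·(12/5) + 5·(-28/5) + (-1)·(28/5) = -118/5

-118/5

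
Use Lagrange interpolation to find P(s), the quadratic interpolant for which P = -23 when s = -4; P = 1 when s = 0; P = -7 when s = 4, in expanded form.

Build the Lagrange basis polynomials:
L_0(s) = s(s - 4) / [32] = (1/32)s^2 - (1/8)s
L_1(s) = (s + 4)(s - 4) / [-16] = -(1/16)s^2 + 1
L_2(s) = (s + 4)s / [32] = (1/32)s^2 + (1/8)s
P(s) = (-23)·L_0 + 1·L_1 + (-7)·L_2
  (-23)·L_0(s) = -(23/32)s^2 + (23/8)s
  1·L_1(s) = -(1/16)s^2 + 1
  (-7)·L_2(s) = -(7/32)s^2 - (7/8)s
Adding term by term: -s^2 + 2s + 1

P(s) = -s^2 + 2s + 1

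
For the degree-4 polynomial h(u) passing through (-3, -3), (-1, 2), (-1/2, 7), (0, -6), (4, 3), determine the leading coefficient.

1931/630

The leading coefficient equals the top divided difference h[-3,-1,-1/2,0,4].
h[-3,-1] = (2 - (-3)) / (-1 - (-3)) = 5/2
h[-1,-1/2] = (7 - 2) / (-1/2 - (-1)) = 10
h[-1/2,0] = (-6 - 7) / (0 - (-1/2)) = -26
h[0,4] = (3 - (-6)) / (4 - 0) = 9/4
h[-3,-1,-1/2] = (10 - 5/2) / (-1/2 - (-3)) = 3
h[-1,-1/2,0] = (-26 - 10) / (0 - (-1)) = -36
h[-1/2,0,4] = (9/4 - (-26)) / (4 - (-1/2)) = 113/18
h[-3,-1,-1/2,0] = (-36 - 3) / (0 - (-3)) = -13
h[-1,-1/2,0,4] = (113/18 - (-36)) / (4 - (-1)) = 761/90
h[-3,-1,-1/2,0,4] = (761/90 - (-13)) / (4 - (-3)) = 1931/630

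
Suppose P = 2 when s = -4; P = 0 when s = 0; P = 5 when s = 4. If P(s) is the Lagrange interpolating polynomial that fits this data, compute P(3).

99/32

Evaluate each Lagrange basis at s = 3:
L_0(3) = (3)·(-1)/[(-4)·(-8)] = -3/32
L_1(3) = (7)·(-1)/[(4)·(-4)] = 7/16
L_2(3) = (7)·(3)/[(8)·(4)] = 21/32
Sum: 2·(-3/32) + 0 + 5·(21/32) = 99/32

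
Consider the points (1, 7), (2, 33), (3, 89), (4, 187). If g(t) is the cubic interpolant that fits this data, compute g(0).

Using Newton's divided-difference form:
g[1,2] = (33 - 7) / (2 - 1) = 26
g[2,3] = (89 - 33) / (3 - 2) = 56
g[3,4] = (187 - 89) / (4 - 3) = 98
g[1,2,3] = (56 - 26) / (3 - 1) = 15
g[2,3,4] = (98 - 56) / (4 - 2) = 21
g[1,2,3,4] = (21 - 15) / (4 - 1) = 2
g(0) = 7 + 26·(-1) + 15·(-1)·(-2) + 2·(-1)·(-2)·(-3) = -1

-1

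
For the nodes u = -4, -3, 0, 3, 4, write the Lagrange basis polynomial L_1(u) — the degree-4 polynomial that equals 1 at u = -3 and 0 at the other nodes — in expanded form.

L_1(u) = -(1/126)u^4 + (1/42)u^3 + (8/63)u^2 - (8/21)u

L_1(u) = (u + 4)u(u - 3)(u - 4) / [(1)·(-3)·(-6)·(-7)]
       = (u^4 - 3u^3 - 16u^2 + 48u) / (-126)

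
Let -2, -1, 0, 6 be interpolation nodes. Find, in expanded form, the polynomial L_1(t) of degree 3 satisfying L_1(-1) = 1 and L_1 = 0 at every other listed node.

L_1(t) = (1/7)t^3 - (4/7)t^2 - (12/7)t

L_1(t) = (t + 2)t(t - 6) / [(1)·(-1)·(-7)]
       = (t^3 - 4t^2 - 12t) / (7)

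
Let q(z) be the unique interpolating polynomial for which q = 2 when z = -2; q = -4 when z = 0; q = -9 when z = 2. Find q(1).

L_0(1) = (1)·(-1)/[(-2)·(-4)] = -1/8
L_1(1) = (3)·(-1)/[(2)·(-2)] = 3/4
L_2(1) = (3)·(1)/[(4)·(2)] = 3/8
Sum: 2·(-1/8) + (-4)·(3/4) + (-9)·(3/8) = -53/8

-53/8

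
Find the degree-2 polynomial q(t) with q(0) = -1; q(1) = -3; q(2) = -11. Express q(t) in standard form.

Newton's divided differences:
q[0,1] = (-3 - (-1)) / (1 - 0) = -2
q[1,2] = (-11 - (-3)) / (2 - 1) = -8
q[0,1,2] = (-8 - (-2)) / (2 - 0) = -3
q(t) = -1 + (-2)·t + (-3)·t(t - 1)
Expanding: q(t) = -3t^2 + t - 1

q(t) = -3t^2 + t - 1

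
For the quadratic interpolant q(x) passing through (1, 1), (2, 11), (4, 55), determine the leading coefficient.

4

Build the Lagrange basis polynomials:
L_0(x) = (x - 2)(x - 4) / [3] = (1/3)x^2 - 2x + 8/3
L_1(x) = (x - 1)(x - 4) / [-2] = -(1/2)x^2 + (5/2)x - 2
L_2(x) = (x - 1)(x - 2) / [6] = (1/6)x^2 - (1/2)x + 1/3
q(x) = 1·L_0 + 11·L_1 + 55·L_2
Only the coefficient of x^2 is needed; take it from each L_i and combine:
1·(1/3) + 11·(-1/2) + 55·(1/6) = 4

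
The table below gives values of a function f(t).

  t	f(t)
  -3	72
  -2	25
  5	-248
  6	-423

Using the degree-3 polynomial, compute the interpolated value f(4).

-131

Evaluate each Lagrange basis at t = 4:
L_0(4) = (6)·(-1)·(-2)/[(-1)·(-8)·(-9)] = -1/6
L_1(4) = (7)·(-1)·(-2)/[(1)·(-7)·(-8)] = 1/4
L_2(4) = (7)·(6)·(-2)/[(8)·(7)·(-1)] = 3/2
L_3(4) = (7)·(6)·(-1)/[(9)·(8)·(1)] = -7/12
Sum: 72·(-1/6) + 25·(1/4) + (-248)·(3/2) + (-423)·(-7/12) = -131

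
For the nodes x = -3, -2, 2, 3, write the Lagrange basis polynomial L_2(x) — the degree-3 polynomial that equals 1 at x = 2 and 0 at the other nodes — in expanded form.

L_2(x) = -(1/20)x^3 - (1/10)x^2 + (9/20)x + 9/10

L_2(x) = (x + 3)(x + 2)(x - 3) / [(5)·(4)·(-1)]
       = (x^3 + 2x^2 - 9x - 18) / (-20)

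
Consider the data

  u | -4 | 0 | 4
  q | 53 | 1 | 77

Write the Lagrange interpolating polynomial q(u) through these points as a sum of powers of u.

Build the Lagrange basis polynomials:
L_0(u) = u(u - 4) / [32] = (1/32)u^2 - (1/8)u
L_1(u) = (u + 4)(u - 4) / [-16] = -(1/16)u^2 + 1
L_2(u) = (u + 4)u / [32] = (1/32)u^2 + (1/8)u
q(u) = 53·L_0 + 1·L_1 + 77·L_2
  53·L_0(u) = (53/32)u^2 - (53/8)u
  1·L_1(u) = -(1/16)u^2 + 1
  77·L_2(u) = (77/32)u^2 + (77/8)u
Adding term by term: 4u^2 + 3u + 1

q(u) = 4u^2 + 3u + 1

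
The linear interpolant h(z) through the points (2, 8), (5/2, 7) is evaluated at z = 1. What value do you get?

L_0(1) = (-3/2)/[(-1/2)] = 3
L_1(1) = (-1)/[(1/2)] = -2
Sum: 8·(3) + 7·(-2) = 10

10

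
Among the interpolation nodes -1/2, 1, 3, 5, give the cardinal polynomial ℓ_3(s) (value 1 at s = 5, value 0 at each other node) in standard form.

ℓ_3(s) = (s + 1/2)(s - 1)(s - 3) / [(11/2)·(4)·(2)]
       = (s^3 - (7/2)s^2 + s + 3/2) / (44)

ℓ_3(s) = (1/44)s^3 - (7/88)s^2 + (1/44)s + 3/88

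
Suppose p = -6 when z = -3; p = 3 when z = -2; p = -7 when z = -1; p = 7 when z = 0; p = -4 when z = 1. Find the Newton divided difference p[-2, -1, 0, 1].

p[-2,-1] = (-7 - 3) / (-1 - (-2)) = -10
p[-1,0] = (7 - (-7)) / (0 - (-1)) = 14
p[0,1] = (-4 - 7) / (1 - 0) = -11
p[-2,-1,0] = (14 - (-10)) / (0 - (-2)) = 12
p[-1,0,1] = (-11 - 14) / (1 - (-1)) = -25/2
p[-2,-1,0,1] = (-25/2 - 12) / (1 - (-2)) = -49/6

-49/6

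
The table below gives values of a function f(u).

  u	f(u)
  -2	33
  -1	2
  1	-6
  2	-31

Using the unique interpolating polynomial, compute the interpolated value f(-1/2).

-9/4

Evaluate each Lagrange basis at u = -1/2:
L_0(-1/2) = (1/2)·(-3/2)·(-5/2)/[(-1)·(-3)·(-4)] = -5/32
L_1(-1/2) = (3/2)·(-3/2)·(-5/2)/[(1)·(-2)·(-3)] = 15/16
L_2(-1/2) = (3/2)·(1/2)·(-5/2)/[(3)·(2)·(-1)] = 5/16
L_3(-1/2) = (3/2)·(1/2)·(-3/2)/[(4)·(3)·(1)] = -3/32
Sum: 33·(-5/32) + 2·(15/16) + (-6)·(5/16) + (-31)·(-3/32) = -9/4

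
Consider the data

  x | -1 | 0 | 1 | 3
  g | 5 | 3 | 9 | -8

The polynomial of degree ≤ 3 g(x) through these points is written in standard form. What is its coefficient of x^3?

-53/24

The leading coefficient equals the top divided difference g[-1,0,1,3].
g[-1,0] = (3 - 5) / (0 - (-1)) = -2
g[0,1] = (9 - 3) / (1 - 0) = 6
g[1,3] = (-8 - 9) / (3 - 1) = -17/2
g[-1,0,1] = (6 - (-2)) / (1 - (-1)) = 4
g[0,1,3] = (-17/2 - 6) / (3 - 0) = -29/6
g[-1,0,1,3] = (-29/6 - 4) / (3 - (-1)) = -53/24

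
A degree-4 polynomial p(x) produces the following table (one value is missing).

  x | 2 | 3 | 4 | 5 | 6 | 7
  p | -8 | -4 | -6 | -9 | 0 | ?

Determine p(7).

42

The 5 known values determine p uniquely (degree ≤ 4).
Evaluate each Lagrange basis at x = 7:
L_0(7) = (4)·(3)·(2)·(1)/[(-1)·(-2)·(-3)·(-4)] = 1
L_1(7) = (5)·(3)·(2)·(1)/[(1)·(-1)·(-2)·(-3)] = -5
L_2(7) = (5)·(4)·(2)·(1)/[(2)·(1)·(-1)·(-2)] = 10
L_3(7) = (5)·(4)·(3)·(1)/[(3)·(2)·(1)·(-1)] = -10
L_4(7) = (5)·(4)·(3)·(2)/[(4)·(3)·(2)·(1)] = 5
Sum: (-8)·(1) + (-4)·(-5) + (-6)·(10) + (-9)·(-10) + 0 = 42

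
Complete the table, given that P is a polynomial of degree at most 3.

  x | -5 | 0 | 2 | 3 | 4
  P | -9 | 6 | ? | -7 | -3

-11/2

The 4 known values determine P uniquely (degree ≤ 3).
L_0(2) = (2)·(-1)·(-2)/[(-5)·(-8)·(-9)] = -1/90
L_1(2) = (7)·(-1)·(-2)/[(5)·(-3)·(-4)] = 7/30
L_2(2) = (7)·(2)·(-2)/[(8)·(3)·(-1)] = 7/6
L_3(2) = (7)·(2)·(-1)/[(9)·(4)·(1)] = -7/18
Sum: (-9)·(-1/90) + 6·(7/30) + (-7)·(7/6) + (-3)·(-7/18) = -11/2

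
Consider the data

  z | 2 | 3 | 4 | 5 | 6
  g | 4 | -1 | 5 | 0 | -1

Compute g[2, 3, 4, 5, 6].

g[2,3] = (-1 - 4) / (3 - 2) = -5
g[3,4] = (5 - (-1)) / (4 - 3) = 6
g[4,5] = (0 - 5) / (5 - 4) = -5
g[5,6] = (-1 - 0) / (6 - 5) = -1
g[2,3,4] = (6 - (-5)) / (4 - 2) = 11/2
g[3,4,5] = (-5 - 6) / (5 - 3) = -11/2
g[4,5,6] = (-1 - (-5)) / (6 - 4) = 2
g[2,3,4,5] = (-11/2 - 11/2) / (5 - 2) = -11/3
g[3,4,5,6] = (2 - (-11/2)) / (6 - 3) = 5/2
g[2,3,4,5,6] = (5/2 - (-11/3)) / (6 - 2) = 37/24

37/24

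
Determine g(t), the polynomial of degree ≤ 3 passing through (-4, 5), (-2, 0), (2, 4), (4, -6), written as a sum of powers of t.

Build the Lagrange basis polynomials:
L_0(t) = (t + 2)(t - 2)(t - 4) / [-96] = -(1/96)t^3 + (1/24)t^2 + (1/24)t - 1/6
L_1(t) = (t + 4)(t - 2)(t - 4) / [48] = (1/48)t^3 - (1/24)t^2 - (1/3)t + 2/3
L_2(t) = (t + 4)(t + 2)(t - 4) / [-48] = -(1/48)t^3 - (1/24)t^2 + (1/3)t + 2/3
L_3(t) = (t + 4)(t + 2)(t - 2) / [96] = (1/96)t^3 + (1/24)t^2 - (1/24)t - 1/6
g(t) = 5·L_0 + 0·L_1 + 4·L_2 + (-6)·L_3
  5·L_0(t) = -(5/96)t^3 + (5/24)t^2 + (5/24)t - 5/6
  0·L_1(t) = 0
  4·L_2(t) = -(1/12)t^3 - (1/6)t^2 + (4/3)t + 8/3
  (-6)·L_3(t) = -(1/16)t^3 - (1/4)t^2 + (1/4)t + 1
Adding term by term: -(19/96)t^3 - (5/24)t^2 + (43/24)t + 17/6

g(t) = -(19/96)t^3 - (5/24)t^2 + (43/24)t + 17/6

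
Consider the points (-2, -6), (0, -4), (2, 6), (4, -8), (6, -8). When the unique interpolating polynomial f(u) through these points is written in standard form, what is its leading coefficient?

35/192

The leading coefficient equals the top divided difference f[-2,0,2,4,6].
f[-2,0] = (-4 - (-6)) / (0 - (-2)) = 1
f[0,2] = (6 - (-4)) / (2 - 0) = 5
f[2,4] = (-8 - 6) / (4 - 2) = -7
f[4,6] = (-8 - (-8)) / (6 - 4) = 0
f[-2,0,2] = (5 - 1) / (2 - (-2)) = 1
f[0,2,4] = (-7 - 5) / (4 - 0) = -3
f[2,4,6] = (0 - (-7)) / (6 - 2) = 7/4
f[-2,0,2,4] = (-3 - 1) / (4 - (-2)) = -2/3
f[0,2,4,6] = (7/4 - (-3)) / (6 - 0) = 19/24
f[-2,0,2,4,6] = (19/24 - (-2/3)) / (6 - (-2)) = 35/192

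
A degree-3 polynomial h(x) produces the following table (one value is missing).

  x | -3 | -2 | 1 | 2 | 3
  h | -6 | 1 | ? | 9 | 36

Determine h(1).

-2

The 4 known values determine h uniquely (degree ≤ 3).
Evaluate each Lagrange basis at x = 1:
L_0(1) = (3)·(-1)·(-2)/[(-1)·(-5)·(-6)] = -1/5
L_1(1) = (4)·(-1)·(-2)/[(1)·(-4)·(-5)] = 2/5
L_2(1) = (4)·(3)·(-2)/[(5)·(4)·(-1)] = 6/5
L_3(1) = (4)·(3)·(-1)/[(6)·(5)·(1)] = -2/5
Sum: (-6)·(-1/5) + 1·(2/5) + 9·(6/5) + 36·(-2/5) = -2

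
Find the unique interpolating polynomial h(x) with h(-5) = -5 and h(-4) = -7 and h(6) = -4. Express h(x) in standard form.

h(x) = (23/110)x^2 - (13/110)x - 119/11

Build the Lagrange basis polynomials:
L_0(x) = (x + 4)(x - 6) / [11] = (1/11)x^2 - (2/11)x - 24/11
L_1(x) = (x + 5)(x - 6) / [-10] = -(1/10)x^2 + (1/10)x + 3
L_2(x) = (x + 5)(x + 4) / [110] = (1/110)x^2 + (9/110)x + 2/11
h(x) = (-5)·L_0 + (-7)·L_1 + (-4)·L_2
  (-5)·L_0(x) = -(5/11)x^2 + (10/11)x + 120/11
  (-7)·L_1(x) = (7/10)x^2 - (7/10)x - 21
  (-4)·L_2(x) = -(2/55)x^2 - (18/55)x - 8/11
Adding term by term: (23/110)x^2 - (13/110)x - 119/11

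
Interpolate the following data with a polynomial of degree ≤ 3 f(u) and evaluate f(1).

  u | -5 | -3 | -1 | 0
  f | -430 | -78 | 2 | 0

2

Evaluate each Lagrange basis at u = 1:
L_0(1) = (4)·(2)·(1)/[(-2)·(-4)·(-5)] = -1/5
L_1(1) = (6)·(2)·(1)/[(2)·(-2)·(-3)] = 1
L_2(1) = (6)·(4)·(1)/[(4)·(2)·(-1)] = -3
L_3(1) = (6)·(4)·(2)/[(5)·(3)·(1)] = 16/5
Sum: (-430)·(-1/5) + (-78)·(1) + 2·(-3) + 0 = 2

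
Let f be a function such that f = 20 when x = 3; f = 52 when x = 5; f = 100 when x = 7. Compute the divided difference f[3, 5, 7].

2

f[3,5] = (52 - 20) / (5 - 3) = 16
f[5,7] = (100 - 52) / (7 - 5) = 24
f[3,5,7] = (24 - 16) / (7 - 3) = 2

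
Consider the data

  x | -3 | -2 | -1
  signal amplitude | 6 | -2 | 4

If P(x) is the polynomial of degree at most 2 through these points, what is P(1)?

Using Newton's divided-difference form:
P[-3,-2] = (-2 - 6) / (-2 - (-3)) = -8
P[-2,-1] = (4 - (-2)) / (-1 - (-2)) = 6
P[-3,-2,-1] = (6 - (-8)) / (-1 - (-3)) = 7
P(1) = 6 + (-8)·(4) + 7·(4)·(3) = 58

58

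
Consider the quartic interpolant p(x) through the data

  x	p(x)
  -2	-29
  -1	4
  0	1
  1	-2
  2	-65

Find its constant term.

L_0(x) = (x + 1)x(x - 1)(x - 2) / [24] = (1/24)x^4 - (1/12)x^3 - (1/24)x^2 + (1/12)x
L_1(x) = (x + 2)x(x - 1)(x - 2) / [-6] = -(1/6)x^4 + (1/6)x^3 + (2/3)x^2 - (2/3)x
L_2(x) = (x + 2)(x + 1)(x - 1)(x - 2) / [4] = (1/4)x^4 - (5/4)x^2 + 1
L_3(x) = (x + 2)(x + 1)x(x - 2) / [-6] = -(1/6)x^4 - (1/6)x^3 + (2/3)x^2 + (2/3)x
L_4(x) = (x + 2)(x + 1)x(x - 1) / [24] = (1/24)x^4 + (1/12)x^3 - (1/24)x^2 - (1/12)x
p(x) = (-29)·L_0 + 4·L_1 + 1·L_2 + (-2)·L_3 + (-65)·L_4
Only the constant term is needed; take it from each L_i and combine:
(-29)·(0) + 4·(0) + 1·(1) + (-2)·(0) + (-65)·(0) = 1

1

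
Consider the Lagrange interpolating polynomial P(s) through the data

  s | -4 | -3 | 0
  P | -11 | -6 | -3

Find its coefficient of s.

-2

L_0(s) = (s + 3)s / [4] = (1/4)s^2 + (3/4)s
L_1(s) = (s + 4)s / [-3] = -(1/3)s^2 - (4/3)s
L_2(s) = (s + 4)(s + 3) / [12] = (1/12)s^2 + (7/12)s + 1
P(s) = (-11)·L_0 + (-6)·L_1 + (-3)·L_2
Only the coefficient of s is needed; take it from each L_i and combine:
(-11)·(3/4) + (-6)·(-4/3) + (-3)·(7/12) = -2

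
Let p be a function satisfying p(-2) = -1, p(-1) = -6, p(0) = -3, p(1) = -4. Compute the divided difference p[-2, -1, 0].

p[-2,-1] = (-6 - (-1)) / (-1 - (-2)) = -5
p[-1,0] = (-3 - (-6)) / (0 - (-1)) = 3
p[-2,-1,0] = (3 - (-5)) / (0 - (-2)) = 4

4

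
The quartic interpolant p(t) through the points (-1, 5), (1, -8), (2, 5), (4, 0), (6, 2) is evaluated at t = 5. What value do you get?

Evaluate each Lagrange basis at t = 5:
L_0(5) = (4)·(3)·(1)·(-1)/[(-2)·(-3)·(-5)·(-7)] = -2/35
L_1(5) = (6)·(3)·(1)·(-1)/[(2)·(-1)·(-3)·(-5)] = 3/5
L_2(5) = (6)·(4)·(1)·(-1)/[(3)·(1)·(-2)·(-4)] = -1
L_3(5) = (6)·(4)·(3)·(-1)/[(5)·(3)·(2)·(-2)] = 6/5
L_4(5) = (6)·(4)·(3)·(1)/[(7)·(5)·(4)·(2)] = 9/35
Sum: 5·(-2/35) + (-8)·(3/5) + 5·(-1) + 0 + 2·(9/35) = -67/7

-67/7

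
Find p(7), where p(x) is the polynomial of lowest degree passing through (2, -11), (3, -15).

-31

Evaluate each Lagrange basis at x = 7:
L_0(7) = (4)/[(-1)] = -4
L_1(7) = (5)/[(1)] = 5
Sum: (-11)·(-4) + (-15)·(5) = -31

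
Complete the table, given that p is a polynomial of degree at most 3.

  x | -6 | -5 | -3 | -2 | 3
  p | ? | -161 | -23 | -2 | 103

-302

The 4 known values determine p uniquely (degree ≤ 3).
Evaluate each Lagrange basis at x = -6:
L_0(-6) = (-3)·(-4)·(-9)/[(-2)·(-3)·(-8)] = 9/4
L_1(-6) = (-1)·(-4)·(-9)/[(2)·(-1)·(-6)] = -3
L_2(-6) = (-1)·(-3)·(-9)/[(3)·(1)·(-5)] = 9/5
L_3(-6) = (-1)·(-3)·(-4)/[(8)·(6)·(5)] = -1/20
Sum: (-161)·(9/4) + (-23)·(-3) + (-2)·(9/5) + 103·(-1/20) = -302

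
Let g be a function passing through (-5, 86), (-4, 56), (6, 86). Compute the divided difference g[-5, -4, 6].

g[-5,-4] = (56 - 86) / (-4 - (-5)) = -30
g[-4,6] = (86 - 56) / (6 - (-4)) = 3
g[-5,-4,6] = (3 - (-30)) / (6 - (-5)) = 3

3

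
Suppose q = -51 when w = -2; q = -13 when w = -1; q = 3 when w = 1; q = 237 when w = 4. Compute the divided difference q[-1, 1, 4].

14

q[-1,1] = (3 - (-13)) / (1 - (-1)) = 8
q[1,4] = (237 - 3) / (4 - 1) = 78
q[-1,1,4] = (78 - 8) / (4 - (-1)) = 14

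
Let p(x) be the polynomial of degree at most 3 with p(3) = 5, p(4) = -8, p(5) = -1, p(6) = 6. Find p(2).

58

Using Newton's divided-difference form:
p[3,4] = (-8 - 5) / (4 - 3) = -13
p[4,5] = (-1 - (-8)) / (5 - 4) = 7
p[5,6] = (6 - (-1)) / (6 - 5) = 7
p[3,4,5] = (7 - (-13)) / (5 - 3) = 10
p[4,5,6] = (7 - 7) / (6 - 4) = 0
p[3,4,5,6] = (0 - 10) / (6 - 3) = -10/3
p(2) = 5 + (-13)·(-1) + 10·(-1)·(-2) + (-10/3)·(-1)·(-2)·(-3) = 58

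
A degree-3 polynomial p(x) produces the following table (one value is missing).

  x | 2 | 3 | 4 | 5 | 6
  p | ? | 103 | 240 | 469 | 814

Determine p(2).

34

The 4 known values determine p uniquely (degree ≤ 3).
L_0(2) = (-2)·(-3)·(-4)/[(-1)·(-2)·(-3)] = 4
L_1(2) = (-1)·(-3)·(-4)/[(1)·(-1)·(-2)] = -6
L_2(2) = (-1)·(-2)·(-4)/[(2)·(1)·(-1)] = 4
L_3(2) = (-1)·(-2)·(-3)/[(3)·(2)·(1)] = -1
Sum: 103·(4) + 240·(-6) + 469·(4) + 814·(-1) = 34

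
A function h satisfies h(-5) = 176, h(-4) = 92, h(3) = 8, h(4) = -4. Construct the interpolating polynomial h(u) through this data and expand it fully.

Build the Lagrange basis polynomials:
L_0(u) = (u + 4)(u - 3)(u - 4) / [-72] = -(1/72)u^3 + (1/24)u^2 + (2/9)u - 2/3
L_1(u) = (u + 5)(u - 3)(u - 4) / [56] = (1/56)u^3 - (1/28)u^2 - (23/56)u + 15/14
L_2(u) = (u + 5)(u + 4)(u - 4) / [-56] = -(1/56)u^3 - (5/56)u^2 + (2/7)u + 10/7
L_3(u) = (u + 5)(u + 4)(u - 3) / [72] = (1/72)u^3 + (1/12)u^2 - (7/72)u - 5/6
h(u) = 176·L_0 + 92·L_1 + 8·L_2 + (-4)·L_3
  176·L_0(u) = -(22/9)u^3 + (22/3)u^2 + (352/9)u - 352/3
  92·L_1(u) = (23/14)u^3 - (23/7)u^2 - (529/14)u + 690/7
  8·L_2(u) = -(1/7)u^3 - (5/7)u^2 + (16/7)u + 80/7
  (-4)·L_3(u) = -(1/18)u^3 - (1/3)u^2 + (7/18)u + 10/3
Adding term by term: -u^3 + 3u^2 + 4u - 4

h(u) = -u^3 + 3u^2 + 4u - 4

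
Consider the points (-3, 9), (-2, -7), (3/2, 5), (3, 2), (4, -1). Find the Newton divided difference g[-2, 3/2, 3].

-38/35

g[-2,3/2] = (5 - (-7)) / (3/2 - (-2)) = 24/7
g[3/2,3] = (2 - 5) / (3 - 3/2) = -2
g[-2,3/2,3] = (-2 - 24/7) / (3 - (-2)) = -38/35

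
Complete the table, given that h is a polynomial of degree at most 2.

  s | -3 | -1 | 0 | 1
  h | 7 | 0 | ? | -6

-25/8

The 3 known values determine h uniquely (degree ≤ 2).
L_0(0) = (1)·(-1)/[(-2)·(-4)] = -1/8
L_1(0) = (3)·(-1)/[(2)·(-2)] = 3/4
L_2(0) = (3)·(1)/[(4)·(2)] = 3/8
Sum: 7·(-1/8) + 0 + (-6)·(3/8) = -25/8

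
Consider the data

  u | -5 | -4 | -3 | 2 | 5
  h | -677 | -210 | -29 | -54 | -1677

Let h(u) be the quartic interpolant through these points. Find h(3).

-245

L_0(3) = (7)·(6)·(1)·(-2)/[(-1)·(-2)·(-7)·(-10)] = -3/5
L_1(3) = (8)·(6)·(1)·(-2)/[(1)·(-1)·(-6)·(-9)] = 16/9
L_2(3) = (8)·(7)·(1)·(-2)/[(2)·(1)·(-5)·(-8)] = -7/5
L_3(3) = (8)·(7)·(6)·(-2)/[(7)·(6)·(5)·(-3)] = 16/15
L_4(3) = (8)·(7)·(6)·(1)/[(10)·(9)·(8)·(3)] = 7/45
Sum: (-677)·(-3/5) + (-210)·(16/9) + (-29)·(-7/5) + (-54)·(16/15) + (-1677)·(7/45) = -245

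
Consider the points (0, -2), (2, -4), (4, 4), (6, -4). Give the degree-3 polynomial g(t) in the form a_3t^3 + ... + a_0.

g(t) = -(13/24)t^3 + (9/2)t^2 - (47/6)t - 2

Newton's divided differences:
g[0,2] = (-4 - (-2)) / (2 - 0) = -1
g[2,4] = (4 - (-4)) / (4 - 2) = 4
g[4,6] = (-4 - 4) / (6 - 4) = -4
g[0,2,4] = (4 - (-1)) / (4 - 0) = 5/4
g[2,4,6] = (-4 - 4) / (6 - 2) = -2
g[0,2,4,6] = (-2 - 5/4) / (6 - 0) = -13/24
g(t) = -2 + (-1)·t + (5/4)·t(t - 2) + (-13/24)·t(t - 2)(t - 4)
Expanding: g(t) = -(13/24)t^3 + (9/2)t^2 - (47/6)t - 2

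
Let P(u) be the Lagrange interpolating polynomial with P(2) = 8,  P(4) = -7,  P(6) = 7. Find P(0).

52

Evaluate each Lagrange basis at u = 0:
L_0(0) = (-4)·(-6)/[(-2)·(-4)] = 3
L_1(0) = (-2)·(-6)/[(2)·(-2)] = -3
L_2(0) = (-2)·(-4)/[(4)·(2)] = 1
Sum: 8·(3) + (-7)·(-3) + 7·(1) = 52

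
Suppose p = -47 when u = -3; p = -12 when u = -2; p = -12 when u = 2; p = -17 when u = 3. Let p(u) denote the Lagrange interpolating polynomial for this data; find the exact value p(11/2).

219/8

Evaluate each Lagrange basis at u = 11/2:
L_0(11/2) = (15/2)·(7/2)·(5/2)/[(-1)·(-5)·(-6)] = -35/16
L_1(11/2) = (17/2)·(7/2)·(5/2)/[(1)·(-4)·(-5)] = 119/32
L_2(11/2) = (17/2)·(15/2)·(5/2)/[(5)·(4)·(-1)] = -255/32
L_3(11/2) = (17/2)·(15/2)·(7/2)/[(6)·(5)·(1)] = 119/16
Sum: (-47)·(-35/16) + (-12)·(119/32) + (-12)·(-255/32) + (-17)·(119/16) = 219/8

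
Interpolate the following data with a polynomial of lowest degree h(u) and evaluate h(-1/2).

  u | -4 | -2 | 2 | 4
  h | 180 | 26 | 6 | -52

Evaluate each Lagrange basis at u = -1/2:
L_0(-1/2) = (3/2)·(-5/2)·(-9/2)/[(-2)·(-6)·(-8)] = -45/256
L_1(-1/2) = (7/2)·(-5/2)·(-9/2)/[(2)·(-4)·(-6)] = 105/128
L_2(-1/2) = (7/2)·(3/2)·(-9/2)/[(6)·(4)·(-2)] = 63/128
L_3(-1/2) = (7/2)·(3/2)·(-5/2)/[(8)·(6)·(2)] = -35/256
Sum: 180·(-45/256) + 26·(105/128) + 6·(63/128) + (-52)·(-35/256) = -1/4

-1/4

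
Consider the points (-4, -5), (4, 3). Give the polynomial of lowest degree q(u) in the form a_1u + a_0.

q(u) = u - 1

L_0(u) = (u - 4) / [-8] = -(1/8)u + 1/2
L_1(u) = (u + 4) / [8] = (1/8)u + 1/2
q(u) = (-5)·L_0 + 3·L_1
  (-5)·L_0(u) = (5/8)u - 5/2
  3·L_1(u) = (3/8)u + 3/2
Adding term by term: u - 1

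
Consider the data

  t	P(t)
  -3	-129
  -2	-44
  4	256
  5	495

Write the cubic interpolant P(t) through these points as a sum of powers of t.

Build the Lagrange basis polynomials:
L_0(t) = (t + 2)(t - 4)(t - 5) / [-56] = -(1/56)t^3 + (1/8)t^2 - (1/28)t - 5/7
L_1(t) = (t + 3)(t - 4)(t - 5) / [42] = (1/42)t^3 - (1/7)t^2 - (1/6)t + 10/7
L_2(t) = (t + 3)(t + 2)(t - 5) / [-42] = -(1/42)t^3 + (19/42)t + 5/7
L_3(t) = (t + 3)(t + 2)(t - 4) / [56] = (1/56)t^3 + (1/56)t^2 - (1/4)t - 3/7
P(t) = (-129)·L_0 + (-44)·L_1 + 256·L_2 + 495·L_3
  (-129)·L_0(t) = (129/56)t^3 - (129/8)t^2 + (129/28)t + 645/7
  (-44)·L_1(t) = -(22/21)t^3 + (44/7)t^2 + (22/3)t - 440/7
  256·L_2(t) = -(128/21)t^3 + (2432/21)t + 1280/7
  495·L_3(t) = (495/56)t^3 + (495/56)t^2 - (495/4)t - 1485/7
Adding term by term: 4t^3 - t^2 + 4t

P(t) = 4t^3 - t^2 + 4t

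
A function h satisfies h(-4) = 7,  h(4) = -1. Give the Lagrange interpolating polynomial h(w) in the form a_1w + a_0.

h(w) = -w + 3

L_0(w) = (w - 4) / [-8] = -(1/8)w + 1/2
L_1(w) = (w + 4) / [8] = (1/8)w + 1/2
h(w) = 7·L_0 + (-1)·L_1
  7·L_0(w) = -(7/8)w + 7/2
  (-1)·L_1(w) = -(1/8)w - 1/2
Adding term by term: -w + 3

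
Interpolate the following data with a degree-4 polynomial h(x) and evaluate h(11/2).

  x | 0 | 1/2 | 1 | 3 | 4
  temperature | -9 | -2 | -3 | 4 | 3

-9645/56

Using Newton's divided-difference form:
h[0,1/2] = (-2 - (-9)) / (1/2 - 0) = 14
h[1/2,1] = (-3 - (-2)) / (1 - 1/2) = -2
h[1,3] = (4 - (-3)) / (3 - 1) = 7/2
h[3,4] = (3 - 4) / (4 - 3) = -1
h[0,1/2,1] = (-2 - 14) / (1 - 0) = -16
h[1/2,1,3] = (7/2 - (-2)) / (3 - 1/2) = 11/5
h[1,3,4] = (-1 - 7/2) / (4 - 1) = -3/2
h[0,1/2,1,3] = (11/5 - (-16)) / (3 - 0) = 91/15
h[1/2,1,3,4] = (-3/2 - 11/5) / (4 - 1/2) = -37/35
h[0,1/2,1,3,4] = (-37/35 - 91/15) / (4 - 0) = -187/105
h(11/2) = -9 + 14·(11/2) + (-16)·(11/2)·(5) + (91/15)·(11/2)·(5)·(9/2) + (-187/105)·(11/2)·(5)·(9/2)·(5/2) = -9645/56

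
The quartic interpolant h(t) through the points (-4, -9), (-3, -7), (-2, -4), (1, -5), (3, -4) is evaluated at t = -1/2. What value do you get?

-75/32

L_0(-1/2) = (5/2)·(3/2)·(-3/2)·(-7/2)/[(-1)·(-2)·(-5)·(-7)] = 9/32
L_1(-1/2) = (7/2)·(3/2)·(-3/2)·(-7/2)/[(1)·(-1)·(-4)·(-6)] = -147/128
L_2(-1/2) = (7/2)·(5/2)·(-3/2)·(-7/2)/[(2)·(1)·(-3)·(-5)] = 49/32
L_3(-1/2) = (7/2)·(5/2)·(3/2)·(-7/2)/[(5)·(4)·(3)·(-2)] = 49/128
L_4(-1/2) = (7/2)·(5/2)·(3/2)·(-3/2)/[(7)·(6)·(5)·(2)] = -3/64
Sum: (-9)·(9/32) + (-7)·(-147/128) + (-4)·(49/32) + (-5)·(49/128) + (-4)·(-3/64) = -75/32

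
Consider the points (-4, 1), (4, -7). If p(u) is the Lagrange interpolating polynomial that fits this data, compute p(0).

Evaluate each Lagrange basis at u = 0:
L_0(0) = (-4)/[(-8)] = 1/2
L_1(0) = (4)/[(8)] = 1/2
Sum: 1·(1/2) + (-7)·(1/2) = -3

-3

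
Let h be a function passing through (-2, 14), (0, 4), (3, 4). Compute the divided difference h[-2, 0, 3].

h[-2,0] = (4 - 14) / (0 - (-2)) = -5
h[0,3] = (4 - 4) / (3 - 0) = 0
h[-2,0,3] = (0 - (-5)) / (3 - (-2)) = 1

1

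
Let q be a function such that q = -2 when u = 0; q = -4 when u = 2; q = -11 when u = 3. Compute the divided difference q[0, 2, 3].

q[0,2] = (-4 - (-2)) / (2 - 0) = -1
q[2,3] = (-11 - (-4)) / (3 - 2) = -7
q[0,2,3] = (-7 - (-1)) / (3 - 0) = -2

-2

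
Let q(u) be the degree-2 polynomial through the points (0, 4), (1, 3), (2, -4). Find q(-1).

L_0(-1) = (-2)·(-3)/[(-1)·(-2)] = 3
L_1(-1) = (-1)·(-3)/[(1)·(-1)] = -3
L_2(-1) = (-1)·(-2)/[(2)·(1)] = 1
Sum: 4·(3) + 3·(-3) + (-4)·(1) = -1

-1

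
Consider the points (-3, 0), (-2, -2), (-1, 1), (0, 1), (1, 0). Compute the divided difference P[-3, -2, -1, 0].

-4/3

P[-3,-2] = (-2 - 0) / (-2 - (-3)) = -2
P[-2,-1] = (1 - (-2)) / (-1 - (-2)) = 3
P[-1,0] = (1 - 1) / (0 - (-1)) = 0
P[-3,-2,-1] = (3 - (-2)) / (-1 - (-3)) = 5/2
P[-2,-1,0] = (0 - 3) / (0 - (-2)) = -3/2
P[-3,-2,-1,0] = (-3/2 - 5/2) / (0 - (-3)) = -4/3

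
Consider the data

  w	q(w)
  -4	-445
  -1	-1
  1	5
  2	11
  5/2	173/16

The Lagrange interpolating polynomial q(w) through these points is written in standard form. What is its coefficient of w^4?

The leading coefficient equals the top divided difference q[-4,-1,1,2,5/2].
q[-4,-1] = (-1 - (-445)) / (-1 - (-4)) = 148
q[-1,1] = (5 - (-1)) / (1 - (-1)) = 3
q[1,2] = (11 - 5) / (2 - 1) = 6
q[2,5/2] = (173/16 - 11) / (5/2 - 2) = -3/8
q[-4,-1,1] = (3 - 148) / (1 - (-4)) = -29
q[-1,1,2] = (6 - 3) / (2 - (-1)) = 1
q[1,2,5/2] = (-3/8 - 6) / (5/2 - 1) = -17/4
q[-4,-1,1,2] = (1 - (-29)) / (2 - (-4)) = 5
q[-1,1,2,5/2] = (-17/4 - 1) / (5/2 - (-1)) = -3/2
q[-4,-1,1,2,5/2] = (-3/2 - 5) / (5/2 - (-4)) = -1

-1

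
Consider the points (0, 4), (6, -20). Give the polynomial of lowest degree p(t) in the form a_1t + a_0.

Build the Lagrange basis polynomials:
L_0(t) = (t - 6) / [-6] = -(1/6)t + 1
L_1(t) = t / [6] = (1/6)t
p(t) = 4·L_0 + (-20)·L_1
  4·L_0(t) = -(2/3)t + 4
  (-20)·L_1(t) = -(10/3)t
Adding term by term: -4t + 4

p(t) = -4t + 4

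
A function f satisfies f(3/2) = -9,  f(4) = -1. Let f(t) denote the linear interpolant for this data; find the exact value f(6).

27/5

Evaluate each Lagrange basis at t = 6:
L_0(6) = (2)/[(-5/2)] = -4/5
L_1(6) = (9/2)/[(5/2)] = 9/5
Sum: (-9)·(-4/5) + (-1)·(9/5) = 27/5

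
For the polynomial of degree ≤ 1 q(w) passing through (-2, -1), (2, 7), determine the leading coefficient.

The leading coefficient equals the top divided difference q[-2,2].
q[-2,2] = (7 - (-1)) / (2 - (-2)) = 2

2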